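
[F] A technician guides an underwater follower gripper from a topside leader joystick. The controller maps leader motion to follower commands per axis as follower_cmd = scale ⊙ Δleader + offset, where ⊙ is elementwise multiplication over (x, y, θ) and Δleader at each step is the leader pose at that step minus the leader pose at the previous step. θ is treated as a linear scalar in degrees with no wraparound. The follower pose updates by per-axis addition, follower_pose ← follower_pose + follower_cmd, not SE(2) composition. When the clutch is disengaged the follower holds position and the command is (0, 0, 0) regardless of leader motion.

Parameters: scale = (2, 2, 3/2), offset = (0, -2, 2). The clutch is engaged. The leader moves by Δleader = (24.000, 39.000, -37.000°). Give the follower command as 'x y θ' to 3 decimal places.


48.000 76.000 -53.500

axis x: 2·24.000 + 0 = 48.000
axis y: 2·39.000 + -2 = 76.000
axis θ: 3/2·-37.000 + 2 = -53.500


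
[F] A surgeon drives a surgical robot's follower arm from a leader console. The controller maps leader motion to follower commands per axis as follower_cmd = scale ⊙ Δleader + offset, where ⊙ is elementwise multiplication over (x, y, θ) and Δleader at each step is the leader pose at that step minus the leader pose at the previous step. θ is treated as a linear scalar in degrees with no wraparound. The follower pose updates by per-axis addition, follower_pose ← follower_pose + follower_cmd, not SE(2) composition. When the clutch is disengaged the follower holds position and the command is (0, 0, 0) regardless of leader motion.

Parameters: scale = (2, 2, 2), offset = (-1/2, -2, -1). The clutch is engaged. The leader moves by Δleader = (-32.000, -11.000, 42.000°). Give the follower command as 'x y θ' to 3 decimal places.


-64.500 -24.000 83.000

axis x: 2·-32.000 + -1/2 = -64.500
axis y: 2·-11.000 + -2 = -24.000
axis θ: 2·42.000 + -1 = 83.000


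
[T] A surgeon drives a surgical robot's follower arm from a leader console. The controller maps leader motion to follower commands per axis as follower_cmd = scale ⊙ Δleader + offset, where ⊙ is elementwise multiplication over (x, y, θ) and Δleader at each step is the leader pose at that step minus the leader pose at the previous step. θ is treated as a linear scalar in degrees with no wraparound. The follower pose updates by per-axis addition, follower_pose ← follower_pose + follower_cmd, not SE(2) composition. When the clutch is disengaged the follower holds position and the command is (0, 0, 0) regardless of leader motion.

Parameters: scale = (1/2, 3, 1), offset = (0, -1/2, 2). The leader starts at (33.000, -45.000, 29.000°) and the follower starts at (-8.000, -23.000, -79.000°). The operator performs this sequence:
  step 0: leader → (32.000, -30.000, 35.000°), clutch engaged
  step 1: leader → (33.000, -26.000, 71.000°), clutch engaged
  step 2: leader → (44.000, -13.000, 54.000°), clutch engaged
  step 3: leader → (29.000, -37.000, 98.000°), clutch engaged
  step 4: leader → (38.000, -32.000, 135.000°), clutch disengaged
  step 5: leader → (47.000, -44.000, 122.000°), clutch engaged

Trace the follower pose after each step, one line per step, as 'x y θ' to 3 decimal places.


-8.500 21.500 -71.000
-8.000 33.000 -33.000
-2.500 71.500 -48.000
-10.000 -1.000 -2.000
-10.000 -1.000 -2.000
-5.500 -37.500 -13.000

step 0: Δleader=(-1.000, 15.000, 6.000°), engaged; cmd=(-0.500, 44.500, 8.000°) → follower=(-8.500, 21.500, -71.000°)
step 1: Δleader=(1.000, 4.000, 36.000°), engaged; cmd=(0.500, 11.500, 38.000°) → follower=(-8.000, 33.000, -33.000°)
step 2: Δleader=(11.000, 13.000, -17.000°), engaged; cmd=(5.500, 38.500, -15.000°) → follower=(-2.500, 71.500, -48.000°)
step 3: Δleader=(-15.000, -24.000, 44.000°), engaged; cmd=(-7.500, -72.500, 46.000°) → follower=(-10.000, -1.000, -2.000°)
step 4: Δleader=(9.000, 5.000, 37.000°), disengaged; cmd=(0,0,0) → follower holds at (-10.000, -1.000, -2.000°)
step 5: Δleader=(9.000, -12.000, -13.000°), engaged; cmd=(4.500, -36.500, -11.000°) → follower=(-5.500, -37.500, -13.000°)


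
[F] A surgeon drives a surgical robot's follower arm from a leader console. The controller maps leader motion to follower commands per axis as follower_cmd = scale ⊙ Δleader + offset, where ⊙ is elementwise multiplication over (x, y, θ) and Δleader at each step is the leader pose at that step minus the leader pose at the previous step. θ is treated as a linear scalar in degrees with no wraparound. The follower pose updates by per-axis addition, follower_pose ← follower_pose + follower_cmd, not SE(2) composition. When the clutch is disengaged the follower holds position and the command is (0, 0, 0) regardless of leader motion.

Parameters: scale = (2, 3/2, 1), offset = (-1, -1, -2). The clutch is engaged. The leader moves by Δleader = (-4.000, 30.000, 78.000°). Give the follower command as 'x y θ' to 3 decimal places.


-9.000 44.000 76.000

axis x: 2·-4.000 + -1 = -9.000
axis y: 3/2·30.000 + -1 = 44.000
axis θ: 1·78.000 + -2 = 76.000


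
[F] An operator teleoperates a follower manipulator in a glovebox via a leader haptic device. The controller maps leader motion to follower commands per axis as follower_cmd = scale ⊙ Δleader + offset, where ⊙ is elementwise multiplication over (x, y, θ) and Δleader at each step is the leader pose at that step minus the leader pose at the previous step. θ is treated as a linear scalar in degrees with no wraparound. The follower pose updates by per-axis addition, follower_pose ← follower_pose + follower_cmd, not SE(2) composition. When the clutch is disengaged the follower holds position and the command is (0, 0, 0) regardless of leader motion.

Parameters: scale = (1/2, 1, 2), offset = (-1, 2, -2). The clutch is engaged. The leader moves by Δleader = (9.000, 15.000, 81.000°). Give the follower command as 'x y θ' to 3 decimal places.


3.500 17.000 160.000

axis x: 1/2·9.000 + -1 = 3.500
axis y: 1·15.000 + 2 = 17.000
axis θ: 2·81.000 + -2 = 160.000


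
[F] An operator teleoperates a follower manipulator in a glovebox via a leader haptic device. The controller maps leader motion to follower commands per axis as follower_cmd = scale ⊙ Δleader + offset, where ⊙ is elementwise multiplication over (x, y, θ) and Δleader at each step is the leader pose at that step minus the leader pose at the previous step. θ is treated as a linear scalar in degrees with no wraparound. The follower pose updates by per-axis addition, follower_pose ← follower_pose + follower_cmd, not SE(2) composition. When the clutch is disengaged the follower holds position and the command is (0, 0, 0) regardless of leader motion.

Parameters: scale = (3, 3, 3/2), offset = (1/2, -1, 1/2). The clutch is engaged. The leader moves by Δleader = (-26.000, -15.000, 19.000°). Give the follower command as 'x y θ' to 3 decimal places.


axis x: 3·-26.000 + 1/2 = -77.500
axis y: 3·-15.000 + -1 = -46.000
axis θ: 3/2·19.000 + 1/2 = 29.000

-77.500 -46.000 29.000


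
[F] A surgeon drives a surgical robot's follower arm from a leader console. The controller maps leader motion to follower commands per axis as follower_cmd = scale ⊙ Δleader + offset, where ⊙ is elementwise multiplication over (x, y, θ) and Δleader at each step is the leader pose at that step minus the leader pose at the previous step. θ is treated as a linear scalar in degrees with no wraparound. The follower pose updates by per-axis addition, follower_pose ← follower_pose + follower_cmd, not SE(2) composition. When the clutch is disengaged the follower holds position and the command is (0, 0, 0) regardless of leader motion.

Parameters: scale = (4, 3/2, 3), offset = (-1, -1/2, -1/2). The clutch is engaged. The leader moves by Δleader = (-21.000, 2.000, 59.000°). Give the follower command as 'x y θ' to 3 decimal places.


-85.000 2.500 176.500

axis x: 4·-21.000 + -1 = -85.000
axis y: 3/2·2.000 + -1/2 = 2.500
axis θ: 3·59.000 + -1/2 = 176.500


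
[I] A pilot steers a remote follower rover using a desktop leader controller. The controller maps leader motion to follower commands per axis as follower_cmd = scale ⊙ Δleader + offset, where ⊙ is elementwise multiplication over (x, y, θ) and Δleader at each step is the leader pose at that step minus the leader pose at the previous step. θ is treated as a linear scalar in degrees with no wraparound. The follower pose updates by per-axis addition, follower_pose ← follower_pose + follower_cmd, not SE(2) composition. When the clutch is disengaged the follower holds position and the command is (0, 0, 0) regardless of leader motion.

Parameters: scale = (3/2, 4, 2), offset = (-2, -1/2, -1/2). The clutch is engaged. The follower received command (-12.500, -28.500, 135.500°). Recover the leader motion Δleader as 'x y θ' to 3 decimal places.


-7.000 -7.000 68.000

axis x: (-12.500 − -2) / (3/2) = -7.000
axis y: (-28.500 − -1/2) / (4) = -7.000
axis θ: (135.500 − -1/2) / (2) = 68.000


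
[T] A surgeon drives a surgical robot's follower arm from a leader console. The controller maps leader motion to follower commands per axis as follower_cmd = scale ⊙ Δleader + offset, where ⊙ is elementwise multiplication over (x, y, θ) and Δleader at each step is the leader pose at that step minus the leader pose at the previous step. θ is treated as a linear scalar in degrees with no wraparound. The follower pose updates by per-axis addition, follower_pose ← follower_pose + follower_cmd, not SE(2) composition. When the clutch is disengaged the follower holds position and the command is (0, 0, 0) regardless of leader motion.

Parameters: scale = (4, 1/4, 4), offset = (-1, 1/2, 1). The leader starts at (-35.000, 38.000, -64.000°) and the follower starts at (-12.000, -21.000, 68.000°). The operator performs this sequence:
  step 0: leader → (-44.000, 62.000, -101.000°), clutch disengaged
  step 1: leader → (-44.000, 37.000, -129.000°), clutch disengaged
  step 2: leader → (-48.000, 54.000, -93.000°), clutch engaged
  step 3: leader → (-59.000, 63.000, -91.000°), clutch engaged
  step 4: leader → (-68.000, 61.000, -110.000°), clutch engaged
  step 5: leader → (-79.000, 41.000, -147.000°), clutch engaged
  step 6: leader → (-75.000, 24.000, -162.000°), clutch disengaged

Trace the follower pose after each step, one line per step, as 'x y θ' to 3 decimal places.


step 0: Δleader=(-9.000, 24.000, -37.000°), disengaged; cmd=(0,0,0) → follower holds at (-12.000, -21.000, 68.000°)
step 1: Δleader=(0.000, -25.000, -28.000°), disengaged; cmd=(0,0,0) → follower holds at (-12.000, -21.000, 68.000°)
step 2: Δleader=(-4.000, 17.000, 36.000°), engaged; cmd=(-17.000, 4.750, 145.000°) → follower=(-29.000, -16.250, 213.000°)
step 3: Δleader=(-11.000, 9.000, 2.000°), engaged; cmd=(-45.000, 2.750, 9.000°) → follower=(-74.000, -13.500, 222.000°)
step 4: Δleader=(-9.000, -2.000, -19.000°), engaged; cmd=(-37.000, 0.000, -75.000°) → follower=(-111.000, -13.500, 147.000°)
step 5: Δleader=(-11.000, -20.000, -37.000°), engaged; cmd=(-45.000, -4.500, -147.000°) → follower=(-156.000, -18.000, 0.000°)
step 6: Δleader=(4.000, -17.000, -15.000°), disengaged; cmd=(0,0,0) → follower holds at (-156.000, -18.000, 0.000°)

-12.000 -21.000 68.000
-12.000 -21.000 68.000
-29.000 -16.250 213.000
-74.000 -13.500 222.000
-111.000 -13.500 147.000
-156.000 -18.000 0.000
-156.000 -18.000 0.000


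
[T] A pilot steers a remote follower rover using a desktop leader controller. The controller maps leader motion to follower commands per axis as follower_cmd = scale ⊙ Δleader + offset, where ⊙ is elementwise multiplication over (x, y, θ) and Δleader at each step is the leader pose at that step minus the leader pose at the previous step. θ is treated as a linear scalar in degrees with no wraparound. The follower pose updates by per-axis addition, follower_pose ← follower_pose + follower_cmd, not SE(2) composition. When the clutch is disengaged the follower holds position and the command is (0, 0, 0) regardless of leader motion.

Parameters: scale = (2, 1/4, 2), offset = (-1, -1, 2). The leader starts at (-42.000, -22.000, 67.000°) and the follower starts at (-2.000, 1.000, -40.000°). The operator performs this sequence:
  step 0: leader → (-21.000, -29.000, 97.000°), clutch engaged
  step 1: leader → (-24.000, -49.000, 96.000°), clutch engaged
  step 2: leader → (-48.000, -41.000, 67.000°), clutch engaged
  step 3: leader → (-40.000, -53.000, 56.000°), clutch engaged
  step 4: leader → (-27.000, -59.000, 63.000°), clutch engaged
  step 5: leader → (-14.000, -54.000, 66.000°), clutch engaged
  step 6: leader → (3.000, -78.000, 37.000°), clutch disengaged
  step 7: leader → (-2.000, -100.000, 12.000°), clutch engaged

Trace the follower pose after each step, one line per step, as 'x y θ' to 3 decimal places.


39.000 -1.750 22.000
32.000 -7.750 22.000
-17.000 -6.750 -34.000
-2.000 -10.750 -54.000
23.000 -13.250 -38.000
48.000 -13.000 -30.000
48.000 -13.000 -30.000
37.000 -19.500 -78.000

step 0: Δleader=(21.000, -7.000, 30.000°), engaged; cmd=(41.000, -2.750, 62.000°) → follower=(39.000, -1.750, 22.000°)
step 1: Δleader=(-3.000, -20.000, -1.000°), engaged; cmd=(-7.000, -6.000, 0.000°) → follower=(32.000, -7.750, 22.000°)
step 2: Δleader=(-24.000, 8.000, -29.000°), engaged; cmd=(-49.000, 1.000, -56.000°) → follower=(-17.000, -6.750, -34.000°)
step 3: Δleader=(8.000, -12.000, -11.000°), engaged; cmd=(15.000, -4.000, -20.000°) → follower=(-2.000, -10.750, -54.000°)
step 4: Δleader=(13.000, -6.000, 7.000°), engaged; cmd=(25.000, -2.500, 16.000°) → follower=(23.000, -13.250, -38.000°)
step 5: Δleader=(13.000, 5.000, 3.000°), engaged; cmd=(25.000, 0.250, 8.000°) → follower=(48.000, -13.000, -30.000°)
step 6: Δleader=(17.000, -24.000, -29.000°), disengaged; cmd=(0,0,0) → follower holds at (48.000, -13.000, -30.000°)
step 7: Δleader=(-5.000, -22.000, -25.000°), engaged; cmd=(-11.000, -6.500, -48.000°) → follower=(37.000, -19.500, -78.000°)


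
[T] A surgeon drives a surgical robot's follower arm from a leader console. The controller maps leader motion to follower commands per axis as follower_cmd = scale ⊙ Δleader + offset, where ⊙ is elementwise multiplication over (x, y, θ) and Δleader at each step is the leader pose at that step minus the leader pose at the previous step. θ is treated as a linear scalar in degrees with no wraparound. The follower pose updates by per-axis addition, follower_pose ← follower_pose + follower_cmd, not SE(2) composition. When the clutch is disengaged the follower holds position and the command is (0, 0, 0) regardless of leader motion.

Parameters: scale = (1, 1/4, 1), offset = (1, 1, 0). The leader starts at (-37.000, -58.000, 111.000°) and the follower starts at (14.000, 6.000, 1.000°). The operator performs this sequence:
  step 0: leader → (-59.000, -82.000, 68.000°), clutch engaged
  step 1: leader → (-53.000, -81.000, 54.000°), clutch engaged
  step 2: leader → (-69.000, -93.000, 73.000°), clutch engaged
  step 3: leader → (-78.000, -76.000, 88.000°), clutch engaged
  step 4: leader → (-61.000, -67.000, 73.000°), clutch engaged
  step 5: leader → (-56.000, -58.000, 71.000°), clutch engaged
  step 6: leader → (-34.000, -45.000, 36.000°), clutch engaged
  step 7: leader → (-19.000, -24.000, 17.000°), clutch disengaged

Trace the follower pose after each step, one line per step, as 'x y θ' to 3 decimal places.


step 0: Δleader=(-22.000, -24.000, -43.000°), engaged; cmd=(-21.000, -5.000, -43.000°) → follower=(-7.000, 1.000, -42.000°)
step 1: Δleader=(6.000, 1.000, -14.000°), engaged; cmd=(7.000, 1.250, -14.000°) → follower=(0.000, 2.250, -56.000°)
step 2: Δleader=(-16.000, -12.000, 19.000°), engaged; cmd=(-15.000, -2.000, 19.000°) → follower=(-15.000, 0.250, -37.000°)
step 3: Δleader=(-9.000, 17.000, 15.000°), engaged; cmd=(-8.000, 5.250, 15.000°) → follower=(-23.000, 5.500, -22.000°)
step 4: Δleader=(17.000, 9.000, -15.000°), engaged; cmd=(18.000, 3.250, -15.000°) → follower=(-5.000, 8.750, -37.000°)
step 5: Δleader=(5.000, 9.000, -2.000°), engaged; cmd=(6.000, 3.250, -2.000°) → follower=(1.000, 12.000, -39.000°)
step 6: Δleader=(22.000, 13.000, -35.000°), engaged; cmd=(23.000, 4.250, -35.000°) → follower=(24.000, 16.250, -74.000°)
step 7: Δleader=(15.000, 21.000, -19.000°), disengaged; cmd=(0,0,0) → follower holds at (24.000, 16.250, -74.000°)

-7.000 1.000 -42.000
0.000 2.250 -56.000
-15.000 0.250 -37.000
-23.000 5.500 -22.000
-5.000 8.750 -37.000
1.000 12.000 -39.000
24.000 16.250 -74.000
24.000 16.250 -74.000


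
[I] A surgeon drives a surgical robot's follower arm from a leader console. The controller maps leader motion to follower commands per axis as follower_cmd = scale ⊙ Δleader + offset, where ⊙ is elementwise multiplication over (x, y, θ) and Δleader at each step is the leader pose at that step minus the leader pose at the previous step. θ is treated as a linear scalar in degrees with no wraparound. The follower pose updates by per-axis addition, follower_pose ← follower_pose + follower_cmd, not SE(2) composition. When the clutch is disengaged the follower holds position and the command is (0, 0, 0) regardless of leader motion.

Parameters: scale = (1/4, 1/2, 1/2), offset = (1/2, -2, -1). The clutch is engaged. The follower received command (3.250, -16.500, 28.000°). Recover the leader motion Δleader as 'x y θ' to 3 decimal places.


11.000 -29.000 58.000

axis x: (3.250 − 1/2) / (1/4) = 11.000
axis y: (-16.500 − -2) / (1/2) = -29.000
axis θ: (28.000 − -1) / (1/2) = 58.000


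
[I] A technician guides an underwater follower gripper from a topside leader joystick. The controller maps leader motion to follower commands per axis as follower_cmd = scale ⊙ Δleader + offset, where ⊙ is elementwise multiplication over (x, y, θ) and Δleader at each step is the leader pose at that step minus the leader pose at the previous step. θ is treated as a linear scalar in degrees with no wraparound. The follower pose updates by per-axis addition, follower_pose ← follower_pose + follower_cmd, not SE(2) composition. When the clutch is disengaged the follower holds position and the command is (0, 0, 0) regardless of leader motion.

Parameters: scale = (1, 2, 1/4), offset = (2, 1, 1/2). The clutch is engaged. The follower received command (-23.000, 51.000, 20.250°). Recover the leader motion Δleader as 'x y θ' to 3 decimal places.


-25.000 25.000 79.000

axis x: (-23.000 − 2) / (1) = -25.000
axis y: (51.000 − 1) / (2) = 25.000
axis θ: (20.250 − 1/2) / (1/4) = 79.000


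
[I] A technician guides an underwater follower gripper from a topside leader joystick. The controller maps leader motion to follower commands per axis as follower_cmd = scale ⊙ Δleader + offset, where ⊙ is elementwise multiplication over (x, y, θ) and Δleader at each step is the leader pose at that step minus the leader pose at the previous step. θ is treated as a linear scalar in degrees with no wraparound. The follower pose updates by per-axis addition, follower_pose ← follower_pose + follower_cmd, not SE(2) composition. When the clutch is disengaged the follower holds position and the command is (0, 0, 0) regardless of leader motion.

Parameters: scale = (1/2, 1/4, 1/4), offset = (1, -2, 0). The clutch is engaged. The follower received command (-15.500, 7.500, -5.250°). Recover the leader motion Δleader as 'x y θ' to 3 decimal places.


-33.000 38.000 -21.000

axis x: (-15.500 − 1) / (1/2) = -33.000
axis y: (7.500 − -2) / (1/4) = 38.000
axis θ: (-5.250 − 0) / (1/4) = -21.000


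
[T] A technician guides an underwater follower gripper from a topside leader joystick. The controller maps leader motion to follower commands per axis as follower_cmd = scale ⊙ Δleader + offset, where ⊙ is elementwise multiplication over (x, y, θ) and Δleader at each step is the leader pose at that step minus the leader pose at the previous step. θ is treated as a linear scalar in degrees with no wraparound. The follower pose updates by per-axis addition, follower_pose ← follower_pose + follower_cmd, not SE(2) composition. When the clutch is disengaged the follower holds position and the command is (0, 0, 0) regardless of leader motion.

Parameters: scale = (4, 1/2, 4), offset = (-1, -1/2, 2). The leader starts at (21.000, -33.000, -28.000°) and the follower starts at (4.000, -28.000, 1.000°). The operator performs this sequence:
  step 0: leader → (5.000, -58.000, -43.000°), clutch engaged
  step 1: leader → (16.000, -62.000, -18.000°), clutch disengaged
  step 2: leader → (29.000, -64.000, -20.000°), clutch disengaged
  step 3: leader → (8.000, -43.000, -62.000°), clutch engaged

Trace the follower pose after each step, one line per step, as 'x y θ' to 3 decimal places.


step 0: Δleader=(-16.000, -25.000, -15.000°), engaged; cmd=(-65.000, -13.000, -58.000°) → follower=(-61.000, -41.000, -57.000°)
step 1: Δleader=(11.000, -4.000, 25.000°), disengaged; cmd=(0,0,0) → follower holds at (-61.000, -41.000, -57.000°)
step 2: Δleader=(13.000, -2.000, -2.000°), disengaged; cmd=(0,0,0) → follower holds at (-61.000, -41.000, -57.000°)
step 3: Δleader=(-21.000, 21.000, -42.000°), engaged; cmd=(-85.000, 10.000, -166.000°) → follower=(-146.000, -31.000, -223.000°)

-61.000 -41.000 -57.000
-61.000 -41.000 -57.000
-61.000 -41.000 -57.000
-146.000 -31.000 -223.000


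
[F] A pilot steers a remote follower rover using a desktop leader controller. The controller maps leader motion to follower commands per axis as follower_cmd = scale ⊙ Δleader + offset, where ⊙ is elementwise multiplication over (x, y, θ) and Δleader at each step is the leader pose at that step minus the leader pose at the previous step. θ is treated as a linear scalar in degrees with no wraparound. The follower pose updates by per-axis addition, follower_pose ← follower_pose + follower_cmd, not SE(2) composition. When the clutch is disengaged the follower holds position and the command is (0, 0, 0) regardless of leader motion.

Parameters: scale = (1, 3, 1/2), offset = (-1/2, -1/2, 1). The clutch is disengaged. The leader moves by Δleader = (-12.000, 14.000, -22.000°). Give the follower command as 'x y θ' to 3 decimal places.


0.000 0.000 0.000

clutch disengaged → follower holds; cmd = (0, 0, 0)


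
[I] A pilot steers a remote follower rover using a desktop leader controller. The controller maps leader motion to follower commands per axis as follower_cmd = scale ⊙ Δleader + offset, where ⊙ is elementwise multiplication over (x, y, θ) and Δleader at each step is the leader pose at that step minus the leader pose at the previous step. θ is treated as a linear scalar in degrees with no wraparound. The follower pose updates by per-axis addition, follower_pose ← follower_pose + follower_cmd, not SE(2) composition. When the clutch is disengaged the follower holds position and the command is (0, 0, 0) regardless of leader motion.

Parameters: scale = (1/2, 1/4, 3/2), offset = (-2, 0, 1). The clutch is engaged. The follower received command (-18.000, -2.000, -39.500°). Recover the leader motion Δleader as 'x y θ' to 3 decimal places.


-32.000 -8.000 -27.000

axis x: (-18.000 − -2) / (1/2) = -32.000
axis y: (-2.000 − 0) / (1/4) = -8.000
axis θ: (-39.500 − 1) / (3/2) = -27.000


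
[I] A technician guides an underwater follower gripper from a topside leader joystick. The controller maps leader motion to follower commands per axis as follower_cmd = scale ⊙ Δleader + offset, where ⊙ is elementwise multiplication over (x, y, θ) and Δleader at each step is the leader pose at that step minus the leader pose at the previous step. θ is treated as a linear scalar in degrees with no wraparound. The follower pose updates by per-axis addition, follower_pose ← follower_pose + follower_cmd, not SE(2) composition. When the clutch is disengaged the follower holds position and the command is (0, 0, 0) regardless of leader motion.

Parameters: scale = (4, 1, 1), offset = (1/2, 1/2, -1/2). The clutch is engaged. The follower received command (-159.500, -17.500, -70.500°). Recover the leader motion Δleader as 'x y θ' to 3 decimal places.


axis x: (-159.500 − 1/2) / (4) = -40.000
axis y: (-17.500 − 1/2) / (1) = -18.000
axis θ: (-70.500 − -1/2) / (1) = -70.000

-40.000 -18.000 -70.000


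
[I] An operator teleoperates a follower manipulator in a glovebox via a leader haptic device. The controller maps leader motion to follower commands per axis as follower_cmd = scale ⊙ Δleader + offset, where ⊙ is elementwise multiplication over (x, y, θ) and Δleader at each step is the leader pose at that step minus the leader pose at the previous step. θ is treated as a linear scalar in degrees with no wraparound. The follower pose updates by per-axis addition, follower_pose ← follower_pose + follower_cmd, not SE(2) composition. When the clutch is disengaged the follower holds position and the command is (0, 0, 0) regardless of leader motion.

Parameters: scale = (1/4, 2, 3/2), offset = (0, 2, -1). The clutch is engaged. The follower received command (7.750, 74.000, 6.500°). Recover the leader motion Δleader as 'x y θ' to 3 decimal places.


31.000 36.000 5.000

axis x: (7.750 − 0) / (1/4) = 31.000
axis y: (74.000 − 2) / (2) = 36.000
axis θ: (6.500 − -1) / (3/2) = 5.000


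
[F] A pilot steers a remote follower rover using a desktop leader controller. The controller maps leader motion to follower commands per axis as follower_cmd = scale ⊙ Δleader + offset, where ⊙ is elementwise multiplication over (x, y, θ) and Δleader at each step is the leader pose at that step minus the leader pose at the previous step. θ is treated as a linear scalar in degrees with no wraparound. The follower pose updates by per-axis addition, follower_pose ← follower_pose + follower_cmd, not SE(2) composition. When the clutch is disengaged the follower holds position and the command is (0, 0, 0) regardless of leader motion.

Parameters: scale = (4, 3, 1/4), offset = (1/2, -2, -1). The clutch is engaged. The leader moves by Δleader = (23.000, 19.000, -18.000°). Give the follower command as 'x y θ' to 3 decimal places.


92.500 55.000 -5.500

axis x: 4·23.000 + 1/2 = 92.500
axis y: 3·19.000 + -2 = 55.000
axis θ: 1/4·-18.000 + -1 = -5.500


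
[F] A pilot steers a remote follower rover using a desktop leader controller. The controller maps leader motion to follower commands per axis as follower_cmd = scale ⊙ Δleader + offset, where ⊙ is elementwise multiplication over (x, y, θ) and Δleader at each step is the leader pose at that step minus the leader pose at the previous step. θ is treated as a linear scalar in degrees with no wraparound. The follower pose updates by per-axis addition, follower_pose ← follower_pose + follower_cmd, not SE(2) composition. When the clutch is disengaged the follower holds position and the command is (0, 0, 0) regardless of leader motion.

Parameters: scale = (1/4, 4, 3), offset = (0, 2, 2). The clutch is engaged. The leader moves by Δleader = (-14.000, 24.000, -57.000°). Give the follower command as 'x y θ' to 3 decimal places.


-3.500 98.000 -169.000

axis x: 1/4·-14.000 + 0 = -3.500
axis y: 4·24.000 + 2 = 98.000
axis θ: 3·-57.000 + 2 = -169.000


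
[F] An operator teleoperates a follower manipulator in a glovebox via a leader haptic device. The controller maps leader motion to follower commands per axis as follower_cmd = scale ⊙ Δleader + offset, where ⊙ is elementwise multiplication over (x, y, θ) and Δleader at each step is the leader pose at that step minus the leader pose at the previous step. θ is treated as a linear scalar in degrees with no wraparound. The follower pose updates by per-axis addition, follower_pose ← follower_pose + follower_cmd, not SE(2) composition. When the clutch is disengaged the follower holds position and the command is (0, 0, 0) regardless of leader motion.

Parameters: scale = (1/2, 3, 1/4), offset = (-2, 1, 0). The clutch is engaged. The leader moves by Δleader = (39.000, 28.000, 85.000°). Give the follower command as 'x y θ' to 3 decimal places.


17.500 85.000 21.250

axis x: 1/2·39.000 + -2 = 17.500
axis y: 3·28.000 + 1 = 85.000
axis θ: 1/4·85.000 + 0 = 21.250


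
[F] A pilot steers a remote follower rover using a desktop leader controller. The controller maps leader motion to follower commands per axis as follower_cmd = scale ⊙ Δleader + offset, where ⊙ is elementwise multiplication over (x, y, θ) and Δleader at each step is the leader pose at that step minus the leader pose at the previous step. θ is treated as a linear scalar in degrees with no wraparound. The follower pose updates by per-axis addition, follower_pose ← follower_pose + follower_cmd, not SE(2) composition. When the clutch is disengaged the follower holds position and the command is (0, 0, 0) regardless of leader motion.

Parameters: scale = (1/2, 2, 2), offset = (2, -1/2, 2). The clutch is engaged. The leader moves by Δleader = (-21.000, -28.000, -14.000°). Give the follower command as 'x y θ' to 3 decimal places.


-8.500 -56.500 -26.000

axis x: 1/2·-21.000 + 2 = -8.500
axis y: 2·-28.000 + -1/2 = -56.500
axis θ: 2·-14.000 + 2 = -26.000


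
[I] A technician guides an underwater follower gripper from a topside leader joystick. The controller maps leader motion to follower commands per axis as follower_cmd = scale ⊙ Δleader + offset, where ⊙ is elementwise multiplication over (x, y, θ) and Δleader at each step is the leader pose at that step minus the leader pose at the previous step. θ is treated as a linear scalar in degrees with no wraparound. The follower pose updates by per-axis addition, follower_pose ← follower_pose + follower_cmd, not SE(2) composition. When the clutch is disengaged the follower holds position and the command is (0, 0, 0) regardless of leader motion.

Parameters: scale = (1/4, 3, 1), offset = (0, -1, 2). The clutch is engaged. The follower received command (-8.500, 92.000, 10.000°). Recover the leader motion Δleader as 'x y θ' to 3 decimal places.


axis x: (-8.500 − 0) / (1/4) = -34.000
axis y: (92.000 − -1) / (3) = 31.000
axis θ: (10.000 − 2) / (1) = 8.000

-34.000 31.000 8.000


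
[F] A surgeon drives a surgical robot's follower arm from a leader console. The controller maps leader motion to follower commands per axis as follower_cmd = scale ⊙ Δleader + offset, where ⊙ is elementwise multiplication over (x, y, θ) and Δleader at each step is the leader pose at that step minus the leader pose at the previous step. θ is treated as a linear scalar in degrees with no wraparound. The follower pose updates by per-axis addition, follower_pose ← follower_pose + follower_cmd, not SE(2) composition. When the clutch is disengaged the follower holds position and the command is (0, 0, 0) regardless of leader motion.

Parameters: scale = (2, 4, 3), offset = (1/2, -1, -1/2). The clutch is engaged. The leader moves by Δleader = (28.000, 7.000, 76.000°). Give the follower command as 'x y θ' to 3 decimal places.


56.500 27.000 227.500

axis x: 2·28.000 + 1/2 = 56.500
axis y: 4·7.000 + -1 = 27.000
axis θ: 3·76.000 + -1/2 = 227.500


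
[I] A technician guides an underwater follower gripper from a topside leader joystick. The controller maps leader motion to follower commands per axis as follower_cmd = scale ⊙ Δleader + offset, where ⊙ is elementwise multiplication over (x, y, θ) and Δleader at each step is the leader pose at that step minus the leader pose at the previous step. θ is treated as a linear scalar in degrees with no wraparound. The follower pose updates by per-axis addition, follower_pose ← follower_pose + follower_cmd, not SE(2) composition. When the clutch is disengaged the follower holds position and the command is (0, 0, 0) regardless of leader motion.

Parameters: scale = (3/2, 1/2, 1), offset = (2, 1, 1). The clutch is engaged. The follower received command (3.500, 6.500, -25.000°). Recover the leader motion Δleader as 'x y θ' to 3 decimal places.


axis x: (3.500 − 2) / (3/2) = 1.000
axis y: (6.500 − 1) / (1/2) = 11.000
axis θ: (-25.000 − 1) / (1) = -26.000

1.000 11.000 -26.000


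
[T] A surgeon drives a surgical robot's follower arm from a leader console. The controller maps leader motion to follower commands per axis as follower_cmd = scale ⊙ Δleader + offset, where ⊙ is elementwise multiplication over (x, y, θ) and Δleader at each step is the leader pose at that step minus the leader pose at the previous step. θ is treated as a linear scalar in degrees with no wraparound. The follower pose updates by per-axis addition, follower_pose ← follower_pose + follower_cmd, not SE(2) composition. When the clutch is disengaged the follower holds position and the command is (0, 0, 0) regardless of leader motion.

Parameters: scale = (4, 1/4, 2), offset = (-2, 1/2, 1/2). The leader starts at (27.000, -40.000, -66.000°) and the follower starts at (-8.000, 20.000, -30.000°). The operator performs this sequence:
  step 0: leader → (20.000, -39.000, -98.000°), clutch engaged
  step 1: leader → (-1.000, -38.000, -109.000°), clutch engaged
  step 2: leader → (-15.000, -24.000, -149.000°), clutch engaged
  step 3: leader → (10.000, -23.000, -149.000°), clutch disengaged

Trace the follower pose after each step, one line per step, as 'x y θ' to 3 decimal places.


step 0: Δleader=(-7.000, 1.000, -32.000°), engaged; cmd=(-30.000, 0.750, -63.500°) → follower=(-38.000, 20.750, -93.500°)
step 1: Δleader=(-21.000, 1.000, -11.000°), engaged; cmd=(-86.000, 0.750, -21.500°) → follower=(-124.000, 21.500, -115.000°)
step 2: Δleader=(-14.000, 14.000, -40.000°), engaged; cmd=(-58.000, 4.000, -79.500°) → follower=(-182.000, 25.500, -194.500°)
step 3: Δleader=(25.000, 1.000, 0.000°), disengaged; cmd=(0,0,0) → follower holds at (-182.000, 25.500, -194.500°)

-38.000 20.750 -93.500
-124.000 21.500 -115.000
-182.000 25.500 -194.500
-182.000 25.500 -194.500


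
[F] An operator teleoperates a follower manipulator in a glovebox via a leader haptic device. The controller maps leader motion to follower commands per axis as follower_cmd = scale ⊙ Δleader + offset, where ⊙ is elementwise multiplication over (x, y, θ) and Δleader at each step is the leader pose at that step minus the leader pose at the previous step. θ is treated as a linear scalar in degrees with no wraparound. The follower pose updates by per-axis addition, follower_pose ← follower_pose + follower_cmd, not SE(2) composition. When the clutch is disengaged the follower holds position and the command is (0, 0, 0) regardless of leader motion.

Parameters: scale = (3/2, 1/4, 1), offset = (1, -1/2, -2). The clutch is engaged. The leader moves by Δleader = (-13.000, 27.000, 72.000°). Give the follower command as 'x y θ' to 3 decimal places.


axis x: 3/2·-13.000 + 1 = -18.500
axis y: 1/4·27.000 + -1/2 = 6.250
axis θ: 1·72.000 + -2 = 70.000

-18.500 6.250 70.000


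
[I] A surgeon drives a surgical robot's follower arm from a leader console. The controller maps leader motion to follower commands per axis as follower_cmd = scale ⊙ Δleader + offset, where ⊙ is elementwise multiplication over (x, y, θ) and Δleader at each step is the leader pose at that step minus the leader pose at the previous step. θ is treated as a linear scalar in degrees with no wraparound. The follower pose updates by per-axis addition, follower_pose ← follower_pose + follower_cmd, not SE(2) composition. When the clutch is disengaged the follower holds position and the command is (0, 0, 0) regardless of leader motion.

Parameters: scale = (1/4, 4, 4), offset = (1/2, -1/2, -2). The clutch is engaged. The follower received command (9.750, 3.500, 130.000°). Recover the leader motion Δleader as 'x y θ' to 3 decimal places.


axis x: (9.750 − 1/2) / (1/4) = 37.000
axis y: (3.500 − -1/2) / (4) = 1.000
axis θ: (130.000 − -2) / (4) = 33.000

37.000 1.000 33.000


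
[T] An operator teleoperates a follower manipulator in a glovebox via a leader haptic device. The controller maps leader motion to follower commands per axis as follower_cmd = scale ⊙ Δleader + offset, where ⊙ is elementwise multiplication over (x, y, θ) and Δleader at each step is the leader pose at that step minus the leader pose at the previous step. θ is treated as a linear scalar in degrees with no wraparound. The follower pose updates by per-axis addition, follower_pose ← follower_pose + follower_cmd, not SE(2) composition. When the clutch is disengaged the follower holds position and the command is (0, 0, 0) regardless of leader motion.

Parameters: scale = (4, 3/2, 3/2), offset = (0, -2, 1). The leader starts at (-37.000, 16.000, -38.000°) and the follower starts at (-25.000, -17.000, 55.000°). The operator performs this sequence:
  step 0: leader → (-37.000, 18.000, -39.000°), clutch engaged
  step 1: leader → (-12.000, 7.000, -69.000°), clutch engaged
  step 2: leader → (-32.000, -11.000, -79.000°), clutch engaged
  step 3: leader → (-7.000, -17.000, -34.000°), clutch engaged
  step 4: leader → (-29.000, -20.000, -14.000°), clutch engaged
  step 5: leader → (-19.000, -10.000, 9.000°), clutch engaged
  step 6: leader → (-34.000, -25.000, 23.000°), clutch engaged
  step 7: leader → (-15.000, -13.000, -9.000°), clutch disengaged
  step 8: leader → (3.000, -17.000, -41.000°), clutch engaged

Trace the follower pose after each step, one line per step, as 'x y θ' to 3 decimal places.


step 0: Δleader=(0.000, 2.000, -1.000°), engaged; cmd=(0.000, 1.000, -0.500°) → follower=(-25.000, -16.000, 54.500°)
step 1: Δleader=(25.000, -11.000, -30.000°), engaged; cmd=(100.000, -18.500, -44.000°) → follower=(75.000, -34.500, 10.500°)
step 2: Δleader=(-20.000, -18.000, -10.000°), engaged; cmd=(-80.000, -29.000, -14.000°) → follower=(-5.000, -63.500, -3.500°)
step 3: Δleader=(25.000, -6.000, 45.000°), engaged; cmd=(100.000, -11.000, 68.500°) → follower=(95.000, -74.500, 65.000°)
step 4: Δleader=(-22.000, -3.000, 20.000°), engaged; cmd=(-88.000, -6.500, 31.000°) → follower=(7.000, -81.000, 96.000°)
step 5: Δleader=(10.000, 10.000, 23.000°), engaged; cmd=(40.000, 13.000, 35.500°) → follower=(47.000, -68.000, 131.500°)
step 6: Δleader=(-15.000, -15.000, 14.000°), engaged; cmd=(-60.000, -24.500, 22.000°) → follower=(-13.000, -92.500, 153.500°)
step 7: Δleader=(19.000, 12.000, -32.000°), disengaged; cmd=(0,0,0) → follower holds at (-13.000, -92.500, 153.500°)
step 8: Δleader=(18.000, -4.000, -32.000°), engaged; cmd=(72.000, -8.000, -47.000°) → follower=(59.000, -100.500, 106.500°)

-25.000 -16.000 54.500
75.000 -34.500 10.500
-5.000 -63.500 -3.500
95.000 -74.500 65.000
7.000 -81.000 96.000
47.000 -68.000 131.500
-13.000 -92.500 153.500
-13.000 -92.500 153.500
59.000 -100.500 106.500


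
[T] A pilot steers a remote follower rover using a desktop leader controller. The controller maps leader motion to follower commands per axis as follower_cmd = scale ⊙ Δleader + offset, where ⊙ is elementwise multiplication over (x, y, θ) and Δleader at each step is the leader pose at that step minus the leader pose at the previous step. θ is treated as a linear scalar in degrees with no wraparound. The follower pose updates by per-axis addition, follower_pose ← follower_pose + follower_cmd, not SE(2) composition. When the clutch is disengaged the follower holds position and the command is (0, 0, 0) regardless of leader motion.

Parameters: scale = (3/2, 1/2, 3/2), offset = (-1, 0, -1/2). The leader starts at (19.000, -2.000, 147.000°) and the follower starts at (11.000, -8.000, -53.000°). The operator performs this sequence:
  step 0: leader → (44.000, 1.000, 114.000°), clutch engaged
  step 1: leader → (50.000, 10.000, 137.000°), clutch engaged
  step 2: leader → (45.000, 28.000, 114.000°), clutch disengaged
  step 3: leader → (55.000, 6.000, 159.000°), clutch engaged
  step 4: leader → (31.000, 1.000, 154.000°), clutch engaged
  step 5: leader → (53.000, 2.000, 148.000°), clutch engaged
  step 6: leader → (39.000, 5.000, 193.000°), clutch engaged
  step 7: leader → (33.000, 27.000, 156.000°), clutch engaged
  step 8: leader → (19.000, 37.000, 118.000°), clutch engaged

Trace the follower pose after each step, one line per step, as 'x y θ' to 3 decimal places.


47.500 -6.500 -103.000
55.500 -2.000 -69.000
55.500 -2.000 -69.000
69.500 -13.000 -2.000
32.500 -15.500 -10.000
64.500 -15.000 -19.500
42.500 -13.500 47.500
32.500 -2.500 -8.500
10.500 2.500 -66.000

step 0: Δleader=(25.000, 3.000, -33.000°), engaged; cmd=(36.500, 1.500, -50.000°) → follower=(47.500, -6.500, -103.000°)
step 1: Δleader=(6.000, 9.000, 23.000°), engaged; cmd=(8.000, 4.500, 34.000°) → follower=(55.500, -2.000, -69.000°)
step 2: Δleader=(-5.000, 18.000, -23.000°), disengaged; cmd=(0,0,0) → follower holds at (55.500, -2.000, -69.000°)
step 3: Δleader=(10.000, -22.000, 45.000°), engaged; cmd=(14.000, -11.000, 67.000°) → follower=(69.500, -13.000, -2.000°)
step 4: Δleader=(-24.000, -5.000, -5.000°), engaged; cmd=(-37.000, -2.500, -8.000°) → follower=(32.500, -15.500, -10.000°)
step 5: Δleader=(22.000, 1.000, -6.000°), engaged; cmd=(32.000, 0.500, -9.500°) → follower=(64.500, -15.000, -19.500°)
step 6: Δleader=(-14.000, 3.000, 45.000°), engaged; cmd=(-22.000, 1.500, 67.000°) → follower=(42.500, -13.500, 47.500°)
step 7: Δleader=(-6.000, 22.000, -37.000°), engaged; cmd=(-10.000, 11.000, -56.000°) → follower=(32.500, -2.500, -8.500°)
step 8: Δleader=(-14.000, 10.000, -38.000°), engaged; cmd=(-22.000, 5.000, -57.500°) → follower=(10.500, 2.500, -66.000°)
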